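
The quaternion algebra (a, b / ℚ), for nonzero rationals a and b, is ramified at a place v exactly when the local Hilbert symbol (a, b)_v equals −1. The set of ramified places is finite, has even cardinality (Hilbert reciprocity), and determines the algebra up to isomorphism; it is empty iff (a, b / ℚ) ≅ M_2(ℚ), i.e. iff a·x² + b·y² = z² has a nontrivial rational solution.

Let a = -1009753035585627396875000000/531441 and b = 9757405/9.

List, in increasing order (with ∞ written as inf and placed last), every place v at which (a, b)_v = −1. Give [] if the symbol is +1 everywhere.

(a, b) ≡ (-424235, 18445) mod (ℚ^×)²; places V = {2, 3, 5, 7, 17, 23, 31, ∞}.
(a,b)_5: α=11, u≡2; β=1, v≡4 (mod 5); (2|5)=-1, (4|5)=+1; sign (−1)^0·-1^1·+1^11 = -1.
(a,b)_2: α=6, β=0; u≡5, v≡5 (mod 8); ε(u)ε(v)=0·0, αω(v)=6·1, βω(u)=0·1; sum ≡ 0  ⇒  +1.
(a,b)_17: α=3, u≡2; β=1, v≡5 (mod 17); (2|17)=+1, (5|17)=-1; sign (−1)^0·+1^1·-1^3 = -1.
(a,b)_7: α=3, u≡2; β=1, v≡6 (mod 7); (2|7)=+1, (6|7)=-1; sign (−1)^1·+1^1·-1^3 = +1.
(a,b)_31: α=3, u≡17; β=1, v≡22 (mod 31); (17|31)=-1, (22|31)=-1; sign (−1)^1·-1^1·-1^3 = -1.
(a,b)_∞: sgn(-424235)=−, sgn(18445)=+, so +1.
(a,b)_23: α=5, u≡4; β=2, v≡5 (mod 23); (4|23)=+1, (5|23)=-1; sign (−1)^0·+1^2·-1^5 = -1.
(a,b)_3: α=-12, u≡1; β=-2, v≡1 (mod 3); (1|3)=+1, (1|3)=+1; sign (−1)^0·+1^-2·+1^-12 = +1.
|Ram(-424235, 18445)| = 4, even; anisotropic at {5, 17, 23, 31}.

[5, 17, 23, 31]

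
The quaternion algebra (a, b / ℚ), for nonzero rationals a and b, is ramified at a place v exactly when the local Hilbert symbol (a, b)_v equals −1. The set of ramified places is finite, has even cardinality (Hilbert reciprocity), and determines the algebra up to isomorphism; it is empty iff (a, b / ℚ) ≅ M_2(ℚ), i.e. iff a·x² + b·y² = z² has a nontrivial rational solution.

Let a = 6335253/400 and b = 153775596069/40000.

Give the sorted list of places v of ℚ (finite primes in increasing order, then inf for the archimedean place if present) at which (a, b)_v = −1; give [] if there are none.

Mod squares: a ≡ 93, b ≡ 29. Check v ∈ {∞, 2, 3, 5, 29, 31}.
v=29: a=29^2·(≡6), b=29^3·(≡16) mod 29; (6|29)=+1, (16|29)=+1; (−1)^{2·3·14}·(+1)^3·(+1)^2 = +1.
v=5: a=5^-2·(≡3), b=5^-4·(≡1) mod 5; (3|5)=-1, (1|5)=+1; (−1)^{-2·-4·2}·(-1)^-4·(+1)^-2 = +1.
v=31: a=31^1·(≡17), b=31^2·(≡15) mod 31; (17|31)=-1, (15|31)=-1; (−1)^{1·2·15}·(-1)^2·(-1)^1 = -1.
v=∞: 93 > 0 and 29 > 0  ⇒  (a,b)_∞ = +1.
v=2: v_2(a)=-4, v_2(b)=-6; units ≡ 5, 5 (mod 8); ε·ε+αω+βω = 0·0+-4·1+-6·1 ≡ 0  ⇒  (a,b)_2 = +1.
v=3: a=3^5·(≡1), b=3^8·(≡2) mod 3; (1|3)=+1, (2|3)=-1; (−1)^{5·8·1}·(+1)^8·(-1)^5 = -1.
(93, 29 / ℚ) ramifies at {3, 31}: a division algebra.

[3, 31]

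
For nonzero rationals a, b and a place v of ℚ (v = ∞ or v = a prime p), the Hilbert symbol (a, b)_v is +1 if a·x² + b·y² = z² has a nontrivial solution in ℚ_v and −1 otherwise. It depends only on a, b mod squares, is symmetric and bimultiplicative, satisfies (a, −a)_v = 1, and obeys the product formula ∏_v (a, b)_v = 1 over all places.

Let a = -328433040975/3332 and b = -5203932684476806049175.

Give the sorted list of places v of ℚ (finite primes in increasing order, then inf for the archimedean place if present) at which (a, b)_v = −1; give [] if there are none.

Mod squares: a ≡ -1321505727, b ≡ -703. Check v ∈ {∞, 2, 3, 5, 7, 13, 17, 19, 29, 31, 37, 41}.
v=31: a=31^1·(≡12), b=31^2·(≡16) mod 31; (12|31)=-1, (16|31)=+1; (−1)^{1·2·15}·(-1)^2·(+1)^1 = +1.
v=13: a=13^2·(≡3), b=13^0·(≡10) mod 13; (3|13)=+1, (10|13)=+1; (−1)^{2·0·6}·(+1)^0·(+1)^2 = +1.
v=37: a=37^1·(≡28), b=37^3·(≡20) mod 37; (28|37)=+1, (20|37)=-1; (−1)^{1·3·18}·(+1)^3·(-1)^1 = -1.
v=2: v_2(a)=-2, v_2(b)=0; units ≡ 1, 1 (mod 8); ε·ε+αω+βω = 0·0+-2·0+0·0 ≡ 0  ⇒  (a,b)_2 = +1.
v=41: a=41^1·(≡21), b=41^2·(≡27) mod 41; (21|41)=+1, (27|41)=-1; (−1)^{1·2·20}·(+1)^2·(-1)^1 = -1.
v=19: a=19^1·(≡16), b=19^3·(≡5) mod 19; (16|19)=+1, (5|19)=+1; (−1)^{1·3·9}·(+1)^3·(+1)^1 = -1.
v=5: a=5^2·(≡3), b=5^2·(≡3) mod 5; (3|5)=-1, (3|5)=-1; (−1)^{2·2·2}·(-1)^2·(-1)^2 = +1.
v=17: a=17^-1·(≡14), b=17^0·(≡14) mod 17; (14|17)=-1, (14|17)=-1; (−1)^{-1·0·8}·(-1)^0·(-1)^-1 = -1.
v=∞: -1321505727 < 0 and -703 < 0  ⇒  (a,b)_∞ = -1.
v=7: a=7^-2·(≡2), b=7^2·(≡2) mod 7; (2|7)=+1, (2|7)=+1; (−1)^{-2·2·3}·(+1)^2·(+1)^-2 = +1.
v=29: a=29^1·(≡25), b=29^2·(≡16) mod 29; (25|29)=+1, (16|29)=+1; (−1)^{1·2·14}·(+1)^2·(+1)^1 = +1.
v=3: a=3^1·(≡1), b=3^2·(≡2) mod 3; (1|3)=+1, (2|3)=-1; (−1)^{1·2·1}·(+1)^2·(-1)^1 = -1.
|Ram(-1321505727, -703)| = 6, even; anisotropic at {3, 17, 19, 37, 41, ∞}.

[3, 17, 19, 37, 41, inf]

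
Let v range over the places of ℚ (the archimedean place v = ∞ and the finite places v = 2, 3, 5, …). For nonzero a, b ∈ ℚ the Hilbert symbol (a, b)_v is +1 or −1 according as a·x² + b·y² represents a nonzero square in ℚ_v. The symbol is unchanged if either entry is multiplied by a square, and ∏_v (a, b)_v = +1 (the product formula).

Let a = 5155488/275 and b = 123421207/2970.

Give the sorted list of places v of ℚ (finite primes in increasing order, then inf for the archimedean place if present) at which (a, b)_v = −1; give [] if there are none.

[3, 5]

Mod squares: a ≡ 4862, b ≡ 2310. Check v ∈ {∞, 2, 3, 5, 7, 11, 13, 17, 19}.
v=∞: 4862 > 0 and 2310 > 0  ⇒  (a,b)_∞ = +1.
v=11: a=11^-1·(≡10), b=11^-1·(≡5) mod 11; (10|11)=-1, (5|11)=+1; (−1)^{-1·-1·5}·(-1)^-1·(+1)^-1 = +1.
v=2: v_2(a)=5, v_2(b)=-1; units ≡ 7, 3 (mod 8); ε·ε+αω+βω = 1·1+5·1+-1·0 ≡ 0  ⇒  (a,b)_2 = +1.
v=13: a=13^1·(≡12), b=13^2·(≡9) mod 13; (12|13)=+1, (9|13)=+1; (−1)^{1·2·6}·(+1)^2·(+1)^1 = +1.
v=17: a=17^1·(≡6), b=17^2·(≡9) mod 17; (6|17)=-1, (9|17)=+1; (−1)^{1·2·8}·(-1)^2·(+1)^1 = +1.
v=3: a=3^6·(≡2), b=3^-3·(≡2) mod 3; (2|3)=-1, (2|3)=-1; (−1)^{6·-3·1}·(-1)^-3·(-1)^6 = -1.
v=7: a=7^0·(≡1), b=7^1·(≡4) mod 7; (1|7)=+1, (4|7)=+1; (−1)^{0·1·3}·(+1)^1·(+1)^0 = +1.
v=5: a=5^-2·(≡3), b=5^-1·(≡3) mod 5; (3|5)=-1, (3|5)=-1; (−1)^{-2·-1·2}·(-1)^-1·(-1)^-2 = -1.
v=19: a=19^0·(≡1), b=19^2·(≡16) mod 19; (1|19)=+1, (16|19)=+1; (−1)^{0·2·9}·(+1)^2·(+1)^0 = +1.
Ram(4862, 2310) = {3, 5}; no ℚ_3-point on the conic.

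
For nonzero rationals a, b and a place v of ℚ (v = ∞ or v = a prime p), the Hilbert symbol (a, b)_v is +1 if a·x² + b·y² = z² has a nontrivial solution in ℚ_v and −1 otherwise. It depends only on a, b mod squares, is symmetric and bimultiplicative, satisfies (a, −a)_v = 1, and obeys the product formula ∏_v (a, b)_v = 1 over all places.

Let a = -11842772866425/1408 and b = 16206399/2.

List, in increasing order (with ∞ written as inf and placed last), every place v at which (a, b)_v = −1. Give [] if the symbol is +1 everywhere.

(a, b) ≡ (-445198006, 44462) mod (ℚ^×)²; places V = {2, 3, 5, 11, 17, 19, 31, 43, 47, ∞}.
(a,b)_∞: sgn(-445198006)=−, sgn(44462)=+, so +1.
(a,b)_31: α=1, u≡20; β=0, v≡1 (mod 31); (20|31)=+1, (1|31)=+1; sign (−1)^0·+1^0·+1^1 = +1.
(a,b)_47: α=1, u≡29; β=1, v≡36 (mod 47); (29|47)=-1, (36|47)=+1; sign (−1)^1·-1^1·+1^1 = +1.
(a,b)_5: α=2, u≡1; β=0, v≡2 (mod 5); (1|5)=+1, (2|5)=-1; sign (−1)^0·+1^0·-1^2 = +1.
(a,b)_43: α=1, u≡7; β=1, v≡42 (mod 43); (7|43)=-1, (42|43)=-1; sign (−1)^1·-1^1·-1^1 = -1.
(a,b)_17: α=3, u≡8; β=0, v≡5 (mod 17); (8|17)=+1, (5|17)=-1; sign (−1)^0·+1^0·-1^3 = -1.
(a,b)_2: α=-7, β=-1; u≡5, v≡7 (mod 8); ε(u)ε(v)=0·1, αω(v)=-7·0, βω(u)=-1·1; sum ≡ 1  ⇒  -1.
(a,b)_3: α=4, u≡2; β=6, v≡2 (mod 3); (2|3)=-1, (2|3)=-1; sign (−1)^0·-1^6·-1^4 = +1.
(a,b)_11: α=-1, u≡7; β=1, v≡1 (mod 11); (7|11)=-1, (1|11)=+1; sign (−1)^1·-1^1·+1^-1 = +1.
(a,b)_19: α=1, u≡10; β=0, v≡13 (mod 19); (10|19)=-1, (13|19)=-1; sign (−1)^0·-1^0·-1^1 = -1.
Ram(-445198006, 44462) = {2, 17, 19, 43}; no ℚ_2-point on the conic.

[2, 17, 19, 43]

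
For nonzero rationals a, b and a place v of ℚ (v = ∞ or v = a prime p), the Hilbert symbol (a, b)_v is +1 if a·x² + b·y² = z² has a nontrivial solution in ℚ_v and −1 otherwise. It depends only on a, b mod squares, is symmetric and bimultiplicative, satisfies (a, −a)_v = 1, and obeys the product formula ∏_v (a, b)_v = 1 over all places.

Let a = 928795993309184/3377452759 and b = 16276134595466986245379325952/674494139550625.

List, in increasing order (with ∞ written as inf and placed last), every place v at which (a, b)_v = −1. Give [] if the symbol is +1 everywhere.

(a, b) ≡ (351611, 187) mod (ℚ^×)²; places V = {2, 3, 5, 7, 11, 13, 17, 23, 31, 37, 43, 47, ∞}.
(a,b)_2: α=22, β=30; u≡3, v≡3 (mod 8); ε(u)ε(v)=1·1, αω(v)=22·1, βω(u)=30·1; sum ≡ 1  ⇒  -1.
(a,b)_7: α=2, u≡1; β=2, v≡3 (mod 7); (1|7)=+1, (3|7)=-1; sign (−1)^0·+1^2·-1^2 = +1.
(a,b)_31: α=-2, u≡10; β=-4, v≡18 (mod 31); (10|31)=+1, (18|31)=+1; sign (−1)^0·+1^-4·+1^-2 = +1.
(a,b)_23: α=0, u≡5; β=-2, v≡12 (mod 23); (5|23)=-1, (12|23)=+1; sign (−1)^0·-1^-2·+1^0 = +1.
(a,b)_17: α=1, u≡11; β=3, v≡7 (mod 17); (11|17)=-1, (7|17)=-1; sign (−1)^0·-1^3·-1^1 = +1.
(a,b)_47: α=-2, u≡25; β=-2, v≡22 (mod 47); (25|47)=+1, (22|47)=-1; sign (−1)^0·+1^-2·-1^-2 = +1.
(a,b)_11: α=2, u≡8; β=5, v≡8 (mod 11); (8|11)=-1, (8|11)=-1; sign (−1)^0·-1^5·-1^2 = -1.
(a,b)_13: α=3, u≡8; β=6, v≡7 (mod 13); (8|13)=-1, (7|13)=-1; sign (−1)^0·-1^6·-1^3 = -1.
(a,b)_43: α=-1, u≡27; β=0, v≡24 (mod 43); (27|43)=-1, (24|43)=+1; sign (−1)^0·-1^0·+1^-1 = +1.
(a,b)_∞: sgn(351611)=+, sgn(187)=+, so +1.
(a,b)_3: α=0, u≡2; β=4, v≡1 (mod 3); (2|3)=-1, (1|3)=+1; sign (−1)^0·-1^4·+1^0 = +1.
(a,b)_37: α=-1, u≡29; β=0, v≡15 (mod 37); (29|37)=-1, (15|37)=-1; sign (−1)^0·-1^0·-1^-1 = -1.
(a,b)_5: α=0, u≡1; β=-4, v≡2 (mod 5); (1|5)=+1, (2|5)=-1; sign (−1)^0·+1^-4·-1^0 = +1.
Ram(351611, 187) = {2, 11, 13, 37}; no ℚ_2-point on the conic.

[2, 11, 13, 37]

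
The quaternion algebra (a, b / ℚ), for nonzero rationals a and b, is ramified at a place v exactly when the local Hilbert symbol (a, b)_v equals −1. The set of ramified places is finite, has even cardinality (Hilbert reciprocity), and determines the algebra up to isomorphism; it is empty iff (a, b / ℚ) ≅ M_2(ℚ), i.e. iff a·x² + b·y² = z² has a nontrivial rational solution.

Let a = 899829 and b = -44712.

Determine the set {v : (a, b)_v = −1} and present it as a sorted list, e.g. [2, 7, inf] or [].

[2, 23]

(a, b) ≡ (21, -138) mod (ℚ^×)²; places V = {2, 3, 7, 23, ∞}.
(a,b)_∞: sgn(21)=+, sgn(-138)=−, so +1.
(a,b)_2: α=0, β=3; u≡5, v≡3 (mod 8); ε(u)ε(v)=0·1, αω(v)=0·1, βω(u)=3·1; sum ≡ 1  ⇒  -1.
(a,b)_7: α=1, u≡6; β=0, v≡4 (mod 7); (6|7)=-1, (4|7)=+1; sign (−1)^0·-1^0·+1^1 = +1.
(a,b)_3: α=5, u≡1; β=5, v≡2 (mod 3); (1|3)=+1, (2|3)=-1; sign (−1)^1·+1^5·-1^5 = +1.
(a,b)_23: α=2, u≡22; β=1, v≡11 (mod 23); (22|23)=-1, (11|23)=-1; sign (−1)^0·-1^1·-1^2 = -1.
Ram(21, -138) = {2, 23}; no ℚ_2-point on the conic.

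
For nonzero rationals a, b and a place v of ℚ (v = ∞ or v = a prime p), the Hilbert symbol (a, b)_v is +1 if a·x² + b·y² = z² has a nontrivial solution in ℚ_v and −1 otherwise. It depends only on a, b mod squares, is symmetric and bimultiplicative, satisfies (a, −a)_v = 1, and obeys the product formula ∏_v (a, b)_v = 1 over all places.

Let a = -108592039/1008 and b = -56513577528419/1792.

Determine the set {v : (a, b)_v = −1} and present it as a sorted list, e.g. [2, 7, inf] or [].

[2, 11, 23, inf]

Mod squares: a ≡ -2737, b ≡ -77. Check v ∈ {∞, 2, 3, 7, 11, 17, 23, 31}.
v=31: a=31^2·(≡23), b=31^2·(≡16) mod 31; (23|31)=-1, (16|31)=+1; (−1)^{2·2·15}·(-1)^2·(+1)^2 = +1.
v=3: a=3^-2·(≡2), b=3^0·(≡1) mod 3; (2|3)=-1, (1|3)=+1; (−1)^{-2·0·1}·(-1)^0·(+1)^-2 = +1.
v=7: a=7^-1·(≡1), b=7^-1·(≡6) mod 7; (1|7)=+1, (6|7)=-1; (−1)^{-1·-1·3}·(+1)^-1·(-1)^-1 = +1.
v=2: v_2(a)=-4, v_2(b)=-8; units ≡ 7, 3 (mod 8); ε·ε+αω+βω = 1·1+-4·1+-8·0 ≡ 1  ⇒  (a,b)_2 = -1.
v=17: a=17^3·(≡13), b=17^4·(≡9) mod 17; (13|17)=+1, (9|17)=+1; (−1)^{3·4·8}·(+1)^4·(+1)^3 = +1.
v=11: a=11^0·(≡7), b=11^3·(≡3) mod 11; (7|11)=-1, (3|11)=+1; (−1)^{0·3·5}·(-1)^3·(+1)^0 = -1.
v=∞: -2737 < 0 and -77 < 0  ⇒  (a,b)_∞ = -1.
v=23: a=23^1·(≡17), b=23^2·(≡14) mod 23; (17|23)=-1, (14|23)=-1; (−1)^{1·2·11}·(-1)^2·(-1)^1 = -1.
(-2737, -77 / ℚ) ramifies at {2, 11, 23, ∞}: a division algebra.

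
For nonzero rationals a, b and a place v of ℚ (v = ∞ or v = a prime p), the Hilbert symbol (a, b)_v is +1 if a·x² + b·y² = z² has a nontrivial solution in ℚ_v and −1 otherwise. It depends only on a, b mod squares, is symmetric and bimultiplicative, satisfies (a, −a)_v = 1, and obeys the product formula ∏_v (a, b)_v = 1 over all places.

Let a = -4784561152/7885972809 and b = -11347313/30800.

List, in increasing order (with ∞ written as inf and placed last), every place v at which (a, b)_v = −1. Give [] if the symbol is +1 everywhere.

[17, inf]

(a, b) ≡ (-7, -1309) mod (ℚ^×)²; places V = {2, 3, 5, 7, 11, 13, 17, 19, 23, 43, ∞}.
(a,b)_7: α=1, u≡6; β=-1, v≡4 (mod 7); (6|7)=-1, (4|7)=+1; sign (−1)^1·-1^-1·+1^1 = +1.
(a,b)_19: α=2, u≡3; β=2, v≡12 (mod 19); (3|19)=-1, (12|19)=-1; sign (−1)^0·-1^2·-1^2 = +1.
(a,b)_∞: sgn(-7)=−, sgn(-1309)=−, so -1.
(a,b)_11: α=-2, u≡3; β=-1, v≡2 (mod 11); (3|11)=+1, (2|11)=-1; sign (−1)^0·+1^-1·-1^-2 = +1.
(a,b)_2: α=10, β=-4; u≡1, v≡3 (mod 8); ε(u)ε(v)=0·1, αω(v)=10·1, βω(u)=-4·0; sum ≡ 0  ⇒  +1.
(a,b)_17: α=0, u≡5; β=1, v≡13 (mod 17); (5|17)=-1, (13|17)=+1; sign (−1)^0·-1^1·+1^0 = -1.
(a,b)_43: α=2, u≡31; β=2, v≡1 (mod 43); (31|43)=+1, (1|43)=+1; sign (−1)^0·+1^2·+1^2 = +1.
(a,b)_23: α=-2, u≡13; β=0, v≡12 (mod 23); (13|23)=+1, (12|23)=+1; sign (−1)^0·+1^0·+1^-2 = +1.
(a,b)_5: α=0, u≡2; β=-2, v≡1 (mod 5); (2|5)=-1, (1|5)=+1; sign (−1)^0·-1^-2·+1^0 = +1.
(a,b)_13: α=-2, u≡11; β=0, v≡12 (mod 13); (11|13)=-1, (12|13)=+1; sign (−1)^0·-1^0·+1^-2 = +1.
(a,b)_3: α=-6, u≡2; β=0, v≡2 (mod 3); (2|3)=-1, (2|3)=-1; sign (−1)^0·-1^0·-1^-6 = +1.
(-7, -1309 / ℚ) ramifies at {17, ∞}: a division algebra.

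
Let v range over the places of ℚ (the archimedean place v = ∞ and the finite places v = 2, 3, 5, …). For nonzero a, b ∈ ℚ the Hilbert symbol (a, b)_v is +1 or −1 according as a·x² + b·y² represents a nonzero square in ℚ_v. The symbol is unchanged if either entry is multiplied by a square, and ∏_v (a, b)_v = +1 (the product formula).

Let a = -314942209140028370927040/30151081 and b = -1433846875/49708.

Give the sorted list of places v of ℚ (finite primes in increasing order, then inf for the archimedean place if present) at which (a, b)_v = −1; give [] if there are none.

Mod squares: a ≡ -8815, b ≡ -273265. Check v ∈ {∞, 2, 3, 5, 7, 17, 19, 31, 41, 43}.
v=3: a=3^4·(≡2), b=3^0·(≡2) mod 3; (2|3)=-1, (2|3)=-1; (−1)^{4·0·1}·(-1)^0·(-1)^4 = +1.
v=31: a=31^4·(≡7), b=31^1·(≡18) mod 31; (7|31)=+1, (18|31)=+1; (−1)^{4·1·15}·(+1)^1·(+1)^4 = +1.
v=7: a=7^4·(≡5), b=7^0·(≡1) mod 7; (5|7)=-1, (1|7)=+1; (−1)^{4·0·3}·(-1)^0·(+1)^4 = +1.
v=19: a=19^-2·(≡5), b=19^2·(≡14) mod 19; (5|19)=+1, (14|19)=-1; (−1)^{-2·2·9}·(+1)^2·(-1)^-2 = +1.
v=2: v_2(a)=6, v_2(b)=-2; units ≡ 1, 7 (mod 8); ε·ε+αω+βω = 0·1+6·0+-2·0 ≡ 0  ⇒  (a,b)_2 = +1.
v=∞: -8815 < 0 and -273265 < 0  ⇒  (a,b)_∞ = -1.
v=41: a=41^3·(≡21), b=41^1·(≡37) mod 41; (21|41)=+1, (37|41)=+1; (−1)^{3·1·20}·(+1)^1·(+1)^3 = +1.
v=5: a=5^1·(≡2), b=5^5·(≡3) mod 5; (2|5)=-1, (3|5)=-1; (−1)^{1·5·2}·(-1)^5·(-1)^1 = +1.
v=43: a=43^3·(≡40), b=43^-1·(≡10) mod 43; (40|43)=+1, (10|43)=+1; (−1)^{3·-1·21}·(+1)^-1·(+1)^3 = -1.
v=17: a=17^-4·(≡1), b=17^-2·(≡10) mod 17; (1|17)=+1, (10|17)=-1; (−1)^{-4·-2·8}·(+1)^-2·(-1)^-4 = +1.
(-8815, -273265 / ℚ) ramifies at {43, ∞}: a division algebra.

[43, inf]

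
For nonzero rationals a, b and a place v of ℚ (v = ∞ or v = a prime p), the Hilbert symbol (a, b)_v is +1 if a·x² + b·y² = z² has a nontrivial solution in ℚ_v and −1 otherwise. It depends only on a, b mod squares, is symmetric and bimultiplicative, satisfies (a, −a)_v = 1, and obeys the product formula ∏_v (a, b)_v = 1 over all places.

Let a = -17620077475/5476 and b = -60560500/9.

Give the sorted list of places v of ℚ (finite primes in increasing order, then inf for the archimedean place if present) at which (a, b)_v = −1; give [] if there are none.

[11, inf]

Mod squares: a ≡ -91, b ≡ -5005. Check v ∈ {∞, 2, 3, 5, 7, 11, 13, 23, 37}.
v=5: a=5^2·(≡1), b=5^3·(≡4) mod 5; (1|5)=+1, (4|5)=+1; (−1)^{2·3·2}·(+1)^3·(+1)^2 = +1.
v=11: a=11^4·(≡10), b=11^3·(≡2) mod 11; (10|11)=-1, (2|11)=-1; (−1)^{4·3·5}·(-1)^3·(-1)^4 = -1.
v=37: a=37^-2·(≡8), b=37^0·(≡3) mod 37; (8|37)=-1, (3|37)=+1; (−1)^{-2·0·18}·(-1)^0·(+1)^-2 = +1.
v=7: a=7^1·(≡4), b=7^1·(≡5) mod 7; (4|7)=+1, (5|7)=-1; (−1)^{1·1·3}·(+1)^1·(-1)^1 = +1.
v=3: a=3^0·(≡2), b=3^-2·(≡2) mod 3; (2|3)=-1, (2|3)=-1; (−1)^{0·-2·1}·(-1)^-2·(-1)^0 = +1.
v=∞: -91 < 0 and -5005 < 0  ⇒  (a,b)_∞ = -1.
v=13: a=13^1·(≡11), b=13^1·(≡7) mod 13; (11|13)=-1, (7|13)=-1; (−1)^{1·1·6}·(-1)^1·(-1)^1 = +1.
v=2: v_2(a)=-2, v_2(b)=2; units ≡ 5, 3 (mod 8); ε·ε+αω+βω = 0·1+-2·1+2·1 ≡ 0  ⇒  (a,b)_2 = +1.
v=23: a=23^2·(≡13), b=23^0·(≡2) mod 23; (13|23)=+1, (2|23)=+1; (−1)^{2·0·11}·(+1)^0·(+1)^2 = +1.
(-91, -5005 / ℚ) ramifies at {11, ∞}: a division algebra.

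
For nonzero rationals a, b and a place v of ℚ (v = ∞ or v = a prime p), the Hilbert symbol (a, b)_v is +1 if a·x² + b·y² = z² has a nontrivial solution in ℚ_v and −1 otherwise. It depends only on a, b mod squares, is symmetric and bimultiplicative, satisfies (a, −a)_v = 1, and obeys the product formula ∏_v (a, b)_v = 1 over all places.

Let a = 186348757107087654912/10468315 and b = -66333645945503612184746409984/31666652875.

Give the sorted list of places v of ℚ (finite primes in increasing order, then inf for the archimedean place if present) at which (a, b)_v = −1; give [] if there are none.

[3, 5, 11, 13, 17, 19]

(a, b) ≡ (12155, -692835) mod (ℚ^×)²; places V = {2, 3, 5, 7, 11, 13, 17, 19, ∞}.
(a,b)_17: α=1, u≡8; β=3, v≡11 (mod 17); (8|17)=+1, (11|17)=-1; sign (−1)^0·+1^3·-1^1 = -1.
(a,b)_13: α=-1, u≡3; β=-1, v≡11 (mod 13); (3|13)=+1, (11|13)=-1; sign (−1)^0·+1^-1·-1^-1 = -1.
(a,b)_3: α=8, u≡2; β=11, v≡1 (mod 3); (2|3)=-1, (1|3)=+1; sign (−1)^0·-1^11·+1^8 = -1.
(a,b)_19: α=2, u≡10; β=3, v≡10 (mod 19); (10|19)=-1, (10|19)=-1; sign (−1)^0·-1^3·-1^2 = -1.
(a,b)_∞: sgn(12155)=+, sgn(-692835)=−, so +1.
(a,b)_11: α=-5, u≡3; β=-7, v≡3 (mod 11); (3|11)=+1, (3|11)=+1; sign (−1)^1·+1^-7·+1^-5 = -1.
(a,b)_2: α=14, β=14; u≡3, v≡5 (mod 8); ε(u)ε(v)=1·0, αω(v)=14·1, βω(u)=14·1; sum ≡ 0  ⇒  +1.
(a,b)_5: α=-1, u≡4; β=-3, v≡2 (mod 5); (4|5)=+1, (2|5)=-1; sign (−1)^0·+1^-3·-1^-1 = -1.
(a,b)_7: α=10, u≡3; β=14, v≡2 (mod 7); (3|7)=-1, (2|7)=+1; sign (−1)^0·-1^14·+1^10 = +1.
Ram(12155, -692835) = {3, 5, 11, 13, 17, 19}; no ℚ_3-point on the conic.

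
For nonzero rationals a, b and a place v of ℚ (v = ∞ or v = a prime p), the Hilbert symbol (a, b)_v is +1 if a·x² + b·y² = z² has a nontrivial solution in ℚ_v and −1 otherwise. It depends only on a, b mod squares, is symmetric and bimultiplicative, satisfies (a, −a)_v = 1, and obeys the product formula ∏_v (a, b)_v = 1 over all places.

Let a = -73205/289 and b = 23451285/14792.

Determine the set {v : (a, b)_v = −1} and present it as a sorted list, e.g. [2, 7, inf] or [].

Mod squares: a ≡ -5, b ≡ 330. Check v ∈ {∞, 2, 3, 5, 11, 13, 17, 29, 43}.
v=∞: -5 < 0 and 330 > 0  ⇒  (a,b)_∞ = +1.
v=17: a=17^-2·(≡14), b=17^0·(≡3) mod 17; (14|17)=-1, (3|17)=-1; (−1)^{-2·0·8}·(-1)^0·(-1)^-2 = +1.
v=29: a=29^0·(≡9), b=29^2·(≡8) mod 29; (9|29)=+1, (8|29)=-1; (−1)^{0·2·14}·(+1)^2·(-1)^0 = +1.
v=5: a=5^1·(≡1), b=5^1·(≡1) mod 5; (1|5)=+1, (1|5)=+1; (−1)^{1·1·2}·(+1)^1·(+1)^1 = +1.
v=2: v_2(a)=0, v_2(b)=-3; units ≡ 3, 5 (mod 8); ε·ε+αω+βω = 1·0+0·1+-3·1 ≡ 1  ⇒  (a,b)_2 = -1.
v=11: a=11^4·(≡2), b=11^1·(≡10) mod 11; (2|11)=-1, (10|11)=-1; (−1)^{4·1·5}·(-1)^1·(-1)^4 = -1.
v=3: a=3^0·(≡1), b=3^1·(≡2) mod 3; (1|3)=+1, (2|3)=-1; (−1)^{0·1·1}·(+1)^1·(-1)^0 = +1.
v=43: a=43^0·(≡41), b=43^-2·(≡20) mod 43; (41|43)=+1, (20|43)=-1; (−1)^{0·-2·21}·(+1)^-2·(-1)^0 = +1.
v=13: a=13^0·(≡8), b=13^2·(≡5) mod 13; (8|13)=-1, (5|13)=-1; (−1)^{0·2·6}·(-1)^2·(-1)^0 = +1.
Ram(-5, 330) = {2, 11}; no ℚ_2-point on the conic.

[2, 11]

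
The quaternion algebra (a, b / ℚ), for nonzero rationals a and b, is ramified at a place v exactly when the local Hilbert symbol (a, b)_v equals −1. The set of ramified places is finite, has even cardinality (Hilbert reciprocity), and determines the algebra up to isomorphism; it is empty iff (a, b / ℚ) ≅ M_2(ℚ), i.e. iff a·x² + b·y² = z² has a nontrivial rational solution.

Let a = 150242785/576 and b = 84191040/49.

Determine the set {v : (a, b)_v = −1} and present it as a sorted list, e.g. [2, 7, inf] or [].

(a, b) ≡ (416185, 146165) mod (ℚ^×)²; places V = {2, 3, 5, 7, 11, 19, 23, 31, 41, 47, ∞}.
(a,b)_23: α=1, u≡19; β=1, v≡10 (mod 23); (19|23)=-1, (10|23)=-1; sign (−1)^1·-1^1·-1^1 = -1.
(a,b)_47: α=1, u≡35; β=0, v≡17 (mod 47); (35|47)=-1, (17|47)=+1; sign (−1)^0·-1^0·+1^1 = +1.
(a,b)_31: α=0, u≡18; β=1, v≡3 (mod 31); (18|31)=+1, (3|31)=-1; sign (−1)^0·+1^1·-1^0 = +1.
(a,b)_3: α=-2, u≡1; β=2, v≡2 (mod 3); (1|3)=+1, (2|3)=-1; sign (−1)^0·+1^2·-1^-2 = +1.
(a,b)_11: α=1, u≡8; β=0, v≡2 (mod 11); (8|11)=-1, (2|11)=-1; sign (−1)^0·-1^0·-1^1 = -1.
(a,b)_2: α=-6, β=6; u≡1, v≡5 (mod 8); ε(u)ε(v)=0·0, αω(v)=-6·1, βω(u)=6·0; sum ≡ 0  ⇒  +1.
(a,b)_19: α=2, u≡11; β=0, v≡11 (mod 19); (11|19)=+1, (11|19)=+1; sign (−1)^0·+1^0·+1^2 = +1.
(a,b)_5: α=1, u≡2; β=1, v≡2 (mod 5); (2|5)=-1, (2|5)=-1; sign (−1)^0·-1^1·-1^1 = +1.
(a,b)_7: α=1, u≡1; β=-2, v≡3 (mod 7); (1|7)=+1, (3|7)=-1; sign (−1)^0·+1^-2·-1^1 = -1.
(a,b)_∞: sgn(416185)=+, sgn(146165)=+, so +1.
(a,b)_41: α=0, u≡24; β=1, v≡20 (mod 41); (24|41)=-1, (20|41)=+1; sign (−1)^0·-1^1·+1^0 = -1.
|Ram(416185, 146165)| = 4, even; anisotropic at {7, 11, 23, 41}.

[7, 11, 23, 41]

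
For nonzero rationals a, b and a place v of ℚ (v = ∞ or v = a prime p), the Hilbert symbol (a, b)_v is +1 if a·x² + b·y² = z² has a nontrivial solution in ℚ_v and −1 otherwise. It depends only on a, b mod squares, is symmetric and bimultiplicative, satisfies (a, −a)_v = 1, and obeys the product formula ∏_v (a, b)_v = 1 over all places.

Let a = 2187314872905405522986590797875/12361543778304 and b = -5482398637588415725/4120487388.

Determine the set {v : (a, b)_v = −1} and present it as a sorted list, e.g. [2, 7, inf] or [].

[5, 7, 17, 23]

Mod squares: a ≡ 25935, b ≡ -3095547. Check v ∈ {∞, 2, 3, 5, 7, 13, 17, 19, 23, 29, 31, 37}.
v=∞: 25935 > 0 and -3095547 < 0  ⇒  (a,b)_∞ = +1.
v=29: a=29^2·(≡25), b=29^-1·(≡16) mod 29; (25|29)=+1, (16|29)=+1; (−1)^{2·-1·14}·(+1)^-1·(+1)^2 = +1.
v=13: a=13^5·(≡11), b=13^3·(≡5) mod 13; (11|13)=-1, (5|13)=-1; (−1)^{5·3·6}·(-1)^3·(-1)^5 = +1.
v=5: a=5^3·(≡2), b=5^2·(≡2) mod 5; (2|5)=-1, (2|5)=-1; (−1)^{3·2·2}·(-1)^2·(-1)^3 = -1.
v=7: a=7^-1·(≡4), b=7^1·(≡4) mod 7; (4|7)=+1, (4|7)=+1; (−1)^{-1·1·3}·(+1)^1·(+1)^-1 = -1.
v=37: a=37^-2·(≡15), b=37^-2·(≡9) mod 37; (15|37)=-1, (9|37)=+1; (−1)^{-2·-2·18}·(-1)^-2·(+1)^-2 = +1.
v=23: a=23^8·(≡20), b=23^5·(≡15) mod 23; (20|23)=-1, (15|23)=-1; (−1)^{8·5·11}·(-1)^5·(-1)^8 = -1.
v=17: a=17^2·(≡5), b=17^1·(≡4) mod 17; (5|17)=-1, (4|17)=+1; (−1)^{2·1·8}·(-1)^1·(+1)^2 = -1.
v=19: a=19^5·(≡16), b=19^4·(≡11) mod 19; (16|19)=+1, (11|19)=+1; (−1)^{5·4·9}·(+1)^4·(+1)^5 = +1.
v=2: v_2(a)=-16, v_2(b)=-2; units ≡ 7, 5 (mod 8); ε·ε+αω+βω = 1·0+-16·1+-2·0 ≡ 0  ⇒  (a,b)_2 = +1.
v=31: a=31^0·(≡9), b=31^-2·(≡10) mod 31; (9|31)=+1, (10|31)=+1; (−1)^{0·-2·15}·(+1)^-2·(+1)^0 = +1.
v=3: a=3^-9·(≡2), b=3^-3·(≡1) mod 3; (2|3)=-1, (1|3)=+1; (−1)^{-9·-3·1}·(-1)^-3·(+1)^-9 = +1.
Ram(25935, -3095547) = {5, 7, 17, 23}; no ℚ_5-point on the conic.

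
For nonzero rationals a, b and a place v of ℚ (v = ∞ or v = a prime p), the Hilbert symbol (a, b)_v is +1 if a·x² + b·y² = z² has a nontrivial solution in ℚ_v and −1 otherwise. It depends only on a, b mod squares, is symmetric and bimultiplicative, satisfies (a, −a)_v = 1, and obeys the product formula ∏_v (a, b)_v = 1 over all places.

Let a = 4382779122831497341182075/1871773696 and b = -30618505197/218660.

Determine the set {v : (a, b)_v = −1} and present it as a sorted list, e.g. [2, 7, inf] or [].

Mod squares: a ≡ 187, b ≡ -23205. Check v ∈ {∞, 2, 3, 5, 7, 11, 13, 17, 29}.
v=13: a=13^-4·(≡5), b=13^-1·(≡10) mod 13; (5|13)=-1, (10|13)=+1; (−1)^{-4·-1·6}·(-1)^-1·(+1)^-4 = -1.
v=7: a=7^14·(≡5), b=7^7·(≡5) mod 7; (5|7)=-1, (5|7)=-1; (−1)^{14·7·3}·(-1)^7·(-1)^14 = -1.
v=17: a=17^3·(≡14), b=17^1·(≡12) mod 17; (14|17)=-1, (12|17)=-1; (−1)^{3·1·8}·(-1)^1·(-1)^3 = +1.
v=5: a=5^2·(≡3), b=5^-1·(≡4) mod 5; (3|5)=-1, (4|5)=+1; (−1)^{2·-1·2}·(-1)^-1·(+1)^2 = -1.
v=11: a=11^1·(≡10), b=11^0·(≡3) mod 11; (10|11)=-1, (3|11)=+1; (−1)^{1·0·5}·(-1)^0·(+1)^1 = +1.
v=2: v_2(a)=-16, v_2(b)=-2; units ≡ 3, 3 (mod 8); ε·ε+αω+βω = 1·1+-16·1+-2·1 ≡ 1  ⇒  (a,b)_2 = -1.
v=29: a=29^0·(≡4), b=29^-2·(≡1) mod 29; (4|29)=+1, (1|29)=+1; (−1)^{0·-2·14}·(+1)^-2·(+1)^0 = +1.
v=3: a=3^14·(≡1), b=3^7·(≡2) mod 3; (1|3)=+1, (2|3)=-1; (−1)^{14·7·1}·(+1)^7·(-1)^14 = +1.
v=∞: 187 > 0 and -23205 < 0  ⇒  (a,b)_∞ = +1.
(187, -23205 / ℚ) ramifies at {2, 5, 7, 13}: a division algebra.

[2, 5, 7, 13]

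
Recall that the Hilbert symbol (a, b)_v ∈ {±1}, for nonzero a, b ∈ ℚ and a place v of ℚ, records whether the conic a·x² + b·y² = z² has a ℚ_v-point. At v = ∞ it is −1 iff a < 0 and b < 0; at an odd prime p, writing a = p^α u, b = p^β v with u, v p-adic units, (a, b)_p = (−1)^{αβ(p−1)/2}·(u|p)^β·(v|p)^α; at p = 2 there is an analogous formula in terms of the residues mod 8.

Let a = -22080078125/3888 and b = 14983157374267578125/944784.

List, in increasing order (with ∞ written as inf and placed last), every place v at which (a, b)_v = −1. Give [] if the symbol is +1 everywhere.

[3, 5, 7, 17]

(a, b) ≡ (-6783, 5) mod (ℚ^×)²; places V = {2, 3, 5, 7, 17, 19, ∞}.
(a,b)_∞: sgn(-6783)=−, sgn(5)=+, so +1.
(a,b)_5: α=10, u≡3; β=13, v≡4 (mod 5); (3|5)=-1, (4|5)=+1; sign (−1)^0·-1^13·+1^10 = -1.
(a,b)_19: α=1, u≡9; β=2, v≡16 (mod 19); (9|19)=+1, (16|19)=+1; sign (−1)^0·+1^2·+1^1 = +1.
(a,b)_7: α=1, u≡4; β=6, v≡5 (mod 7); (4|7)=+1, (5|7)=-1; sign (−1)^0·+1^6·-1^1 = -1.
(a,b)_2: α=-4, β=-4; u≡1, v≡5 (mod 8); ε(u)ε(v)=0·0, αω(v)=-4·1, βω(u)=-4·0; sum ≡ 0  ⇒  +1.
(a,b)_17: α=1, u≡15; β=2, v≡12 (mod 17); (15|17)=+1, (12|17)=-1; sign (−1)^0·+1^2·-1^1 = -1.
(a,b)_3: α=-5, u≡1; β=-10, v≡2 (mod 3); (1|3)=+1, (2|3)=-1; sign (−1)^0·+1^-10·-1^-5 = -1.
Ram(-6783, 5) = {3, 5, 7, 17}; no ℚ_3-point on the conic.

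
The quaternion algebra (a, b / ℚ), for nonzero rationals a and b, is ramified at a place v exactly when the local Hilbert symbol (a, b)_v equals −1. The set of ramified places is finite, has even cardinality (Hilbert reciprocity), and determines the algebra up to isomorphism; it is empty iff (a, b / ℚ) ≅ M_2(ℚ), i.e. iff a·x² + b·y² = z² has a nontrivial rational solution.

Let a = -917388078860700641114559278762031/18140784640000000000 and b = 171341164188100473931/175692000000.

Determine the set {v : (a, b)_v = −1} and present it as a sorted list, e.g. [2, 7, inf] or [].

[3, 29, 37, 47]

(a, b) ≡ (-50431, 273) mod (ℚ^×)²; places V = {2, 3, 5, 7, 11, 13, 23, 29, 37, 47, ∞}.
(a,b)_13: α=10, u≡3; β=5, v≡7 (mod 13); (3|13)=+1, (7|13)=-1; sign (−1)^0·+1^5·-1^10 = +1.
(a,b)_3: α=2, u≡2; β=-1, v≡1 (mod 3); (2|3)=-1, (1|3)=+1; sign (−1)^0·-1^-1·+1^2 = -1.
(a,b)_37: α=3, u≡14; β=2, v≡23 (mod 37); (14|37)=-1, (23|37)=-1; sign (−1)^0·-1^2·-1^3 = -1.
(a,b)_2: α=-20, β=-8; u≡1, v≡1 (mod 8); ε(u)ε(v)=0·0, αω(v)=-20·0, βω(u)=-8·0; sum ≡ 0  ⇒  +1.
(a,b)_∞: sgn(-50431)=−, sgn(273)=+, so +1.
(a,b)_11: α=-6, u≡3; β=-4, v≡1 (mod 11); (3|11)=+1, (1|11)=+1; sign (−1)^0·+1^-4·+1^-6 = +1.
(a,b)_5: α=-10, u≡4; β=-6, v≡2 (mod 5); (4|5)=+1, (2|5)=-1; sign (−1)^0·+1^-6·-1^-10 = +1.
(a,b)_7: α=8, u≡2; β=3, v≡1 (mod 7); (2|7)=+1, (1|7)=+1; sign (−1)^0·+1^3·+1^8 = +1.
(a,b)_23: α=0, u≡6; β=2, v≡14 (mod 23); (6|23)=+1, (14|23)=-1; sign (−1)^0·+1^2·-1^0 = +1.
(a,b)_29: α=3, u≡24; β=2, v≡3 (mod 29); (24|29)=+1, (3|29)=-1; sign (−1)^0·+1^2·-1^3 = -1.
(a,b)_47: α=3, u≡2; β=2, v≡22 (mod 47); (2|47)=+1, (22|47)=-1; sign (−1)^0·+1^2·-1^3 = -1.
Ram(-50431, 273) = {3, 29, 37, 47}; no ℚ_3-point on the conic.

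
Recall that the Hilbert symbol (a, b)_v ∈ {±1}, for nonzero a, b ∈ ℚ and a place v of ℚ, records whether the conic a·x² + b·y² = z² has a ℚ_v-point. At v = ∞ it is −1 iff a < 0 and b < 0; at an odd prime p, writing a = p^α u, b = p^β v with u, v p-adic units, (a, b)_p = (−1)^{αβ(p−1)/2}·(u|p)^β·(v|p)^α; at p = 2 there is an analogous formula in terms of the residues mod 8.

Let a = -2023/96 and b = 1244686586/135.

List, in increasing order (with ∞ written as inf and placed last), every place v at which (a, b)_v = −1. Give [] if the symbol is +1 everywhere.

[2, 3, 5, 7]

(a, b) ≡ (-42, 390) mod (ℚ^×)²; places V = {2, 3, 5, 7, 11, 13, 17, 37, ∞}.
(a,b)_13: α=0, u≡1; β=1, v≡1 (mod 13); (1|13)=+1, (1|13)=+1; sign (−1)^0·+1^1·+1^0 = +1.
(a,b)_37: α=0, u≡14; β=2, v≡29 (mod 37); (14|37)=-1, (29|37)=-1; sign (−1)^0·-1^2·-1^0 = +1.
(a,b)_3: α=-1, u≡1; β=-3, v≡1 (mod 3); (1|3)=+1, (1|3)=+1; sign (−1)^1·+1^-3·+1^-1 = -1.
(a,b)_7: α=1, u≡1; β=0, v≡5 (mod 7); (1|7)=+1, (5|7)=-1; sign (−1)^0·+1^0·-1^1 = -1.
(a,b)_∞: sgn(-42)=−, sgn(390)=+, so +1.
(a,b)_2: α=-5, β=1; u≡3, v≡3 (mod 8); ε(u)ε(v)=1·1, αω(v)=-5·1, βω(u)=1·1; sum ≡ 1  ⇒  -1.
(a,b)_5: α=0, u≡2; β=-1, v≡3 (mod 5); (2|5)=-1, (3|5)=-1; sign (−1)^0·-1^-1·-1^0 = -1.
(a,b)_11: α=0, u≡7; β=2, v≡9 (mod 11); (7|11)=-1, (9|11)=+1; sign (−1)^0·-1^2·+1^0 = +1.
(a,b)_17: α=2, u≡4; β=2, v≡8 (mod 17); (4|17)=+1, (8|17)=+1; sign (−1)^0·+1^2·+1^2 = +1.
(-42, 390 / ℚ) ramifies at {2, 3, 5, 7}: a division algebra.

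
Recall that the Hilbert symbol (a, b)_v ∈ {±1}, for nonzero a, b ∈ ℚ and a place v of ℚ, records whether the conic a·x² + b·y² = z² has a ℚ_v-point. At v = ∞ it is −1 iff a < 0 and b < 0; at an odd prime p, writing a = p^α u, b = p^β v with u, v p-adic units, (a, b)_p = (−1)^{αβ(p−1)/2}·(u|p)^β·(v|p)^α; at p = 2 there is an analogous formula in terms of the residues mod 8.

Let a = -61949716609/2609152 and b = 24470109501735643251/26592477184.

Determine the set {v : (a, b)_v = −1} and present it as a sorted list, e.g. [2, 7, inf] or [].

[2, 3]

(a, b) ≡ (-13, 51) mod (ℚ^×)²; places V = {2, 3, 7, 11, 13, 17, 23, ∞}.
(a,b)_17: α=2, u≡2; β=3, v≡6 (mod 17); (2|17)=+1, (6|17)=-1; sign (−1)^0·+1^3·-1^2 = +1.
(a,b)_7: α=-2, u≡4; β=-4, v≡1 (mod 7); (4|7)=+1, (1|7)=+1; sign (−1)^0·+1^-4·+1^-2 = +1.
(a,b)_23: α=0, u≡14; β=2, v≡11 (mod 23); (14|23)=-1, (11|23)=-1; sign (−1)^0·-1^2·-1^0 = +1.
(a,b)_∞: sgn(-13)=−, sgn(51)=+, so +1.
(a,b)_2: α=-12, β=-16; u≡3, v≡3 (mod 8); ε(u)ε(v)=1·1, αω(v)=-12·1, βω(u)=-16·1; sum ≡ 1  ⇒  -1.
(a,b)_11: α=8, u≡9; β=12, v≡6 (mod 11); (9|11)=+1, (6|11)=-1; sign (−1)^0·+1^12·-1^8 = +1.
(a,b)_3: α=0, u≡2; β=1, v≡2 (mod 3); (2|3)=-1, (2|3)=-1; sign (−1)^0·-1^1·-1^0 = -1.
(a,b)_13: α=-1, u≡9; β=-2, v≡12 (mod 13); (9|13)=+1, (12|13)=+1; sign (−1)^0·+1^-2·+1^-1 = +1.
(-13, 51 / ℚ) ramifies at {2, 3}: a division algebra.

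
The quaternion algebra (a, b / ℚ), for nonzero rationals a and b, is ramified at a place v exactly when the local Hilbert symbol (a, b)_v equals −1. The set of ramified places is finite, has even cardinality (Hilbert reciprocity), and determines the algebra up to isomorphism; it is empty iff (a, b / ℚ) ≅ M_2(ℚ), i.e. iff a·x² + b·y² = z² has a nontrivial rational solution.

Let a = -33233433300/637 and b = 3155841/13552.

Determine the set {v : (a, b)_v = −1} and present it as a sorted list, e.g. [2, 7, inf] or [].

Mod squares: a ≡ -481, b ≡ 3367. Check v ∈ {∞, 2, 3, 5, 7, 11, 13, 37}.
v=37: a=37^3·(≡35), b=37^1·(≡23) mod 37; (35|37)=-1, (23|37)=-1; (−1)^{3·1·18}·(-1)^1·(-1)^3 = +1.
v=∞: -481 < 0 and 3367 > 0  ⇒  (a,b)_∞ = +1.
v=3: a=3^8·(≡2), b=3^8·(≡1) mod 3; (2|3)=-1, (1|3)=+1; (−1)^{8·8·1}·(-1)^8·(+1)^8 = +1.
v=11: a=11^0·(≡1), b=11^-2·(≡9) mod 11; (1|11)=+1, (9|11)=+1; (−1)^{0·-2·5}·(+1)^-2·(+1)^0 = +1.
v=7: a=7^-2·(≡4), b=7^-1·(≡6) mod 7; (4|7)=+1, (6|7)=-1; (−1)^{-2·-1·3}·(+1)^-1·(-1)^-2 = +1.
v=5: a=5^2·(≡4), b=5^0·(≡3) mod 5; (4|5)=+1, (3|5)=-1; (−1)^{2·0·2}·(+1)^0·(-1)^2 = +1.
v=13: a=13^-1·(≡5), b=13^1·(≡10) mod 13; (5|13)=-1, (10|13)=+1; (−1)^{-1·1·6}·(-1)^1·(+1)^-1 = -1.
v=2: v_2(a)=2, v_2(b)=-4; units ≡ 7, 7 (mod 8); ε·ε+αω+βω = 1·1+2·0+-4·0 ≡ 1  ⇒  (a,b)_2 = -1.
|Ram(-481, 3367)| = 2, even; anisotropic at {2, 13}.

[2, 13]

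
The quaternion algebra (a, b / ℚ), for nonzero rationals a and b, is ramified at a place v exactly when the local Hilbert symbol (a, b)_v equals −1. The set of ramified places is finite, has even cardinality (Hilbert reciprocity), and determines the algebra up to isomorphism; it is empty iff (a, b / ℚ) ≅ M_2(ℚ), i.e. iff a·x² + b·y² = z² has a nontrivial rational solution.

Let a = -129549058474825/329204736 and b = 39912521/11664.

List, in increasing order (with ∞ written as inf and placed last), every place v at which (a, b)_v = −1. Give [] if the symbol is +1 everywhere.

[11, 37]

Mod squares: a ≡ -224257, b ≡ 209. Check v ∈ {∞, 2, 3, 5, 7, 11, 19, 23, 29, 37}.
v=3: a=3^-8·(≡2), b=3^-6·(≡2) mod 3; (2|3)=-1, (2|3)=-1; (−1)^{-8·-6·1}·(-1)^-6·(-1)^-8 = +1.
v=11: a=11^3·(≡8), b=11^1·(≡7) mod 11; (8|11)=-1, (7|11)=-1; (−1)^{3·1·5}·(-1)^1·(-1)^3 = -1.
v=23: a=23^2·(≡4), b=23^2·(≡3) mod 23; (4|23)=+1, (3|23)=+1; (−1)^{2·2·11}·(+1)^2·(+1)^2 = +1.
v=19: a=19^3·(≡10), b=19^3·(≡7) mod 19; (10|19)=-1, (7|19)=+1; (−1)^{3·3·9}·(-1)^3·(+1)^3 = +1.
v=29: a=29^1·(≡21), b=29^0·(≡4) mod 29; (21|29)=-1, (4|29)=+1; (−1)^{1·0·14}·(-1)^0·(+1)^1 = +1.
v=2: v_2(a)=-10, v_2(b)=-4; units ≡ 7, 1 (mod 8); ε·ε+αω+βω = 1·0+-10·0+-4·0 ≡ 0  ⇒  (a,b)_2 = +1.
v=7: a=7^-2·(≡1), b=7^0·(≡6) mod 7; (1|7)=+1, (6|7)=-1; (−1)^{-2·0·3}·(+1)^0·(-1)^-2 = +1.
v=37: a=37^1·(≡12), b=37^0·(≡32) mod 37; (12|37)=+1, (32|37)=-1; (−1)^{1·0·18}·(+1)^0·(-1)^1 = -1.
v=∞: -224257 < 0 and 209 > 0  ⇒  (a,b)_∞ = +1.
v=5: a=5^2·(≡2), b=5^0·(≡4) mod 5; (2|5)=-1, (4|5)=+1; (−1)^{2·0·2}·(-1)^0·(+1)^2 = +1.
Ram(-224257, 209) = {11, 37}; no ℚ_11-point on the conic.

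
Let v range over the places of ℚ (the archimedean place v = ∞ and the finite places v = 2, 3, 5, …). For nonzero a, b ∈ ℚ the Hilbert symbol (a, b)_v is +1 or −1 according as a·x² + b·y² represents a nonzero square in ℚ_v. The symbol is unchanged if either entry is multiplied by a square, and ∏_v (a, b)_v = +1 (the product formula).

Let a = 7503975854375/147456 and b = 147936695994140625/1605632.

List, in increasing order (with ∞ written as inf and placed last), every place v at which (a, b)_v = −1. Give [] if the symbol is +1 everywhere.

[5, 11, 13, 17]

(a, b) ≡ (143, 2210) mod (ℚ^×)²; places V = {2, 3, 5, 7, 11, 13, 17, ∞}.
(a,b)_11: α=3, u≡8; β=4, v≡7 (mod 11); (8|11)=-1, (7|11)=-1; sign (−1)^0·-1^4·-1^3 = -1.
(a,b)_5: α=4, u≡2; β=9, v≡2 (mod 5); (2|5)=-1, (2|5)=-1; sign (−1)^0·-1^9·-1^4 = -1.
(a,b)_17: α=2, u≡10; β=3, v≡14 (mod 17); (10|17)=-1, (14|17)=-1; sign (−1)^0·-1^3·-1^2 = -1.
(a,b)_7: α=4, u≡3; β=-2, v≡5 (mod 7); (3|7)=-1, (5|7)=-1; sign (−1)^0·-1^-2·-1^4 = +1.
(a,b)_3: α=-2, u≡2; β=4, v≡2 (mod 3); (2|3)=-1, (2|3)=-1; sign (−1)^0·-1^4·-1^-2 = +1.
(a,b)_∞: sgn(143)=+, sgn(2210)=+, so +1.
(a,b)_2: α=-14, β=-15; u≡7, v≡1 (mod 8); ε(u)ε(v)=1·0, αω(v)=-14·0, βω(u)=-15·0; sum ≡ 0  ⇒  +1.
(a,b)_13: α=1, u≡7; β=1, v≡10 (mod 13); (7|13)=-1, (10|13)=+1; sign (−1)^0·-1^1·+1^1 = -1.
(143, 2210 / ℚ) ramifies at {5, 11, 13, 17}: a division algebra.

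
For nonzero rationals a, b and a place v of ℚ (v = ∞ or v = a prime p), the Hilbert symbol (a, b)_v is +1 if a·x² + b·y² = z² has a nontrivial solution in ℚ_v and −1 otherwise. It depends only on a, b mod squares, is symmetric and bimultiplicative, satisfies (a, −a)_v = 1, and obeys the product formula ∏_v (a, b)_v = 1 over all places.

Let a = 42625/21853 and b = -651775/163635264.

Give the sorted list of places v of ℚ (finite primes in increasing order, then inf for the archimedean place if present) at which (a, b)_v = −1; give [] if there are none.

[11, 13]

(a, b) ≡ (22165, -31) mod (ℚ^×)²; places V = {2, 3, 5, 11, 13, 29, 31, 41, ∞}.
(a,b)_2: α=0, β=-6; u≡5, v≡1 (mod 8); ε(u)ε(v)=0·0, αω(v)=0·0, βω(u)=-6·1; sum ≡ 0  ⇒  +1.
(a,b)_3: α=0, u≡1; β=-2, v≡2 (mod 3); (1|3)=+1, (2|3)=-1; sign (−1)^0·+1^-2·-1^0 = +1.
(a,b)_31: α=1, u≡10; β=1, v≡23 (mod 31); (10|31)=+1, (23|31)=-1; sign (−1)^1·+1^1·-1^1 = +1.
(a,b)_∞: sgn(22165)=+, sgn(-31)=−, so +1.
(a,b)_13: α=-1, u≡6; β=-2, v≡2 (mod 13); (6|13)=-1, (2|13)=-1; sign (−1)^0·-1^-2·-1^-1 = -1.
(a,b)_29: α=0, u≡16; β=2, v≡17 (mod 29); (16|29)=+1, (17|29)=-1; sign (−1)^0·+1^2·-1^0 = +1.
(a,b)_41: α=-2, u≡2; β=-2, v≡33 (mod 41); (2|41)=+1, (33|41)=+1; sign (−1)^0·+1^-2·+1^-2 = +1.
(a,b)_5: α=3, u≡2; β=2, v≡1 (mod 5); (2|5)=-1, (1|5)=+1; sign (−1)^0·-1^2·+1^3 = +1.
(a,b)_11: α=1, u≡2; β=0, v≡8 (mod 11); (2|11)=-1, (8|11)=-1; sign (−1)^0·-1^0·-1^1 = -1.
(22165, -31 / ℚ) ramifies at {11, 13}: a division algebra.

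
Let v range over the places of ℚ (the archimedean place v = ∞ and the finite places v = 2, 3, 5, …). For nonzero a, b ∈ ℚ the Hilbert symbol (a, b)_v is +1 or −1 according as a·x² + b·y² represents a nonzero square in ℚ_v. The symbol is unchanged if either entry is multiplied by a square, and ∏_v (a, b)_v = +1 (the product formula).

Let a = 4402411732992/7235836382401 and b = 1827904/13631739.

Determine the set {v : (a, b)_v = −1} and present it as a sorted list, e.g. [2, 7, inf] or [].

[2, 17]

Mod squares: a ≡ 3, b ≡ 51. Check v ∈ {∞, 2, 3, 7, 11, 13, 17, 43, 47}.
v=11: a=11^-6·(≡1), b=11^-2·(≡7) mod 11; (1|11)=+1, (7|11)=-1; (−1)^{-6·-2·5}·(+1)^-2·(-1)^-6 = +1.
v=2: v_2(a)=20, v_2(b)=6; units ≡ 3, 3 (mod 8); ε·ε+αω+βω = 1·1+20·1+6·1 ≡ 1  ⇒  (a,b)_2 = -1.
v=7: a=7^2·(≡3), b=7^0·(≡4) mod 7; (3|7)=-1, (4|7)=+1; (−1)^{2·0·3}·(-1)^0·(+1)^2 = +1.
v=17: a=17^0·(≡14), b=17^-1·(≡12) mod 17; (14|17)=-1, (12|17)=-1; (−1)^{0·-1·8}·(-1)^-1·(-1)^0 = -1.
v=13: a=13^4·(≡12), b=13^4·(≡3) mod 13; (12|13)=+1, (3|13)=+1; (−1)^{4·4·6}·(+1)^4·(+1)^4 = +1.
v=∞: 3 > 0 and 51 > 0  ⇒  (a,b)_∞ = +1.
v=43: a=43^-2·(≡33), b=43^0·(≡29) mod 43; (33|43)=-1, (29|43)=-1; (−1)^{-2·0·21}·(-1)^0·(-1)^-2 = +1.
v=47: a=47^-2·(≡21), b=47^-2·(≡12) mod 47; (21|47)=+1, (12|47)=+1; (−1)^{-2·-2·23}·(+1)^-2·(+1)^-2 = +1.
v=3: a=3^1·(≡1), b=3^-1·(≡2) mod 3; (1|3)=+1, (2|3)=-1; (−1)^{1·-1·1}·(+1)^-1·(-1)^1 = +1.
|Ram(3, 51)| = 2, even; anisotropic at {2, 17}.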